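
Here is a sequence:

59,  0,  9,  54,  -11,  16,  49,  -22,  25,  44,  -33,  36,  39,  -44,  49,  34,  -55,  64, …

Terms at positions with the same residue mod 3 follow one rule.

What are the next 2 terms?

Read the sequence 3 terms at a time; column i is its own pattern.
Subsequence A: 59, 54, 49, 44, 39, 34. Arithmetic, step −5.
Subsequence B: 0, -11, -22, -33, -44, -55. Linear: a_n = 11 − 11·n.
Subsequence C: 9, 16, 25, 36, 49, 64. Consecutive squares n² from n = 3.
Position 19 falls in subsequence A as its term 7, giving 29.
Position 20 → subsequence B, term 7 = -66.

29, -66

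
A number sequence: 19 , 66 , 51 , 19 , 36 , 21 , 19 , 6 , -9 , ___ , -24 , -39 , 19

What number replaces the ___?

Reading positions in blocks of 3 reveals the pattern ABB — 2 tracks woven together.
Track A: 19, 19, 19, ?, 19. Constant 19.
Track B: 66, 51, 36, 21, 6, -9, -24, -39. Subtracting 15 each time.
Filling track A at index 4 by its rule yields 19.

19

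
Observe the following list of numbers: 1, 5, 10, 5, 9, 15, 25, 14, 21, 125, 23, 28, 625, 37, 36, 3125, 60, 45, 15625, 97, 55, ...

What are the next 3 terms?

78125, 157, 66

Split by position mod 3 into 3 tracks.
Track A: 1, 5, 25, 125, 625, 3125, 15625 (powers 5^0, 5^1, 5^2, …).
Track B: 5, 9, 14, 23, 37, 60, 97 (Fibonacci-style (each term is the sum of the two before it)).
Track C: 10, 15, 21, 28, 36, 45, 55 (triangular numbers n(n+1)/2 for n = 4, 5, …).
Position 22 → track A, term 8 = 78125.
Position 23 falls in track B as its term 8, giving 157.
The 24th slot belongs to track C; its 8th term is 66.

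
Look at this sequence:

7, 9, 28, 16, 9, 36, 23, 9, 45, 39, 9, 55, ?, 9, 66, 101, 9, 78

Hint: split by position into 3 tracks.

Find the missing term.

Split by position mod 3: positions 1, 4, 7, … form one track, and each other residue class forms its own.
Track A is 7, 16, 23, 39, ?, 101, which is a Fibonacci-like recurrence a_n = a_{n-1} + a_{n-2}.
Track B is 9, 9, 9, 9, 9, 9, which is always 9.
Track C is 28, 36, 45, 55, 66, 78, which is triangular numbers starting at T_7.
The gap is track A's term 5; the rule gives 62.

62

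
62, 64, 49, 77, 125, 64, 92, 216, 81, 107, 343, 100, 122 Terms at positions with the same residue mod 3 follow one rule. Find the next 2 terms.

512, 121

Split by position mod 3: positions 1, 4, 7, … form one track, and each other residue class forms its own.
Track A = 62, 77, 92, 107, 122: linear: a_n = 47 + 15·n.
Track B = 64, 125, 216, 343: perfect cubes starting at 4³.
Track C = 49, 64, 81, 100: the squares 7², 8², 9², ….
Position 14 falls in track B as its term 5, giving 512.
Term 15 comes from track C (its 5th entry): 121.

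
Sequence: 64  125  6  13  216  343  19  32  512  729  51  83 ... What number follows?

Positions follow the repeating pattern AABB; grouping by letter gives 2 tracks.
Stream A: 64, 125, 216, 343, 512, 729 (perfect cubes starting at 4³).
Stream B: 6, 13, 19, 32, 51, 83 (a Fibonacci-like recurrence a_n = a_{n-1} + a_{n-2}).
Position 13 falls in stream A as its term 7, giving 1000.

1000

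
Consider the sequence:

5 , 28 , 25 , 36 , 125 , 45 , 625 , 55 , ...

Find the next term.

The terms cycle through 2 interleaved subsequences.
Track A: 5, 25, 125, 625 — powers 5^1, 5^2, 5^3, ….
Track B: 28, 36, 45, 55 — triangular numbers n(n+1)/2 for n = 7, 8, ….
Position 9 → track A, term 5 = 3125.

3125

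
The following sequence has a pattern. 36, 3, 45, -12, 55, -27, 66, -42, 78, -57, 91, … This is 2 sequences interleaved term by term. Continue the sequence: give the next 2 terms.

-72, 105

The terms cycle through 2 interleaved subsequences.
Stream A = 36, 45, 55, 66, 78, 91: triangular numbers n(n+1)/2 for n = 8, 9, ….
Stream B = 3, -12, -27, -42, -57: subtracting 15 each time.
The 12th slot belongs to stream B; its 6th term is -72.
Position 13 → stream A, term 7 = 105.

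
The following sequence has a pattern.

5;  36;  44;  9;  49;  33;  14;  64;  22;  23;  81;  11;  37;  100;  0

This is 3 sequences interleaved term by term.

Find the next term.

60

Split by position mod 3: positions 1, 4, 7, … form one track, and each other residue class forms its own.
Stream A is 5, 9, 14, 23, 37, which is Fibonacci-style (each term is the sum of the two before it).
Stream B is 36, 49, 64, 81, 100, which is perfect squares starting at 6².
Stream C is 44, 33, 22, 11, 0, which is arithmetic, step −11.
Position 16 falls in stream A as its term 6, giving 60.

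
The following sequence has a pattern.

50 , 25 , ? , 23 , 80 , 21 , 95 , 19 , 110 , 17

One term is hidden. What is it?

Odd-indexed and even-indexed terms follow separate rules.
Stream A is 50, ?, 80, 95, 110, which is linear: a_n = 35 + 15·n.
Stream B is 25, 23, 21, 19, 17, which is arithmetic, step −2.
Stream A's pattern makes the blank 65.

65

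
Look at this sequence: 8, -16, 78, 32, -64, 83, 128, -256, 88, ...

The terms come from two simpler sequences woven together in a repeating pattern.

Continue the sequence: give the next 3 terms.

512, -1024, 93

The slot pattern repeats as AAB (period 3), so there are 2 interleaved tracks.
Track A: 8, -16, 32, -64, 128, -256. Geometric with ratio -2.
Track B: 78, 83, 88. Arithmetic with common difference +5.
Position 10 falls in track A as its term 7, giving 512.
Position 11 → track A, term 8 = -1024.
Position 12 falls in track B as its term 4, giving 93.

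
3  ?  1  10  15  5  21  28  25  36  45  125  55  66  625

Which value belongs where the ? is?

6

Reading positions in blocks of 3 reveals the pattern AAB — 2 tracks woven together.
Subsequence A: 3, ?, 10, 15, 21, 28, 36, 45, 55, 66. Triangular numbers starting at T_2.
Subsequence B: 1, 5, 25, 125, 625. Powers of 5.
So the missing entry in subsequence A is 6.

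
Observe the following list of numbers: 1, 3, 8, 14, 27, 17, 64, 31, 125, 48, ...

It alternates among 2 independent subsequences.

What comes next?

Odd-indexed and even-indexed terms follow separate rules.
Track A is 1, 8, 27, 64, 125, which is the cubes 1³, 2³, 3³, ….
Track B is 3, 14, 17, 31, 48, which is a Fibonacci-like recurrence a_n = a_{n-1} + a_{n-2}.
Position 11 → track A, term 6 = 216.

216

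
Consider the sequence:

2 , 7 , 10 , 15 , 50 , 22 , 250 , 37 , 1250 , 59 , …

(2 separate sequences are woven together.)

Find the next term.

6250

The terms cycle through 2 interleaved subsequences.
Stream A: 2, 10, 50, 250, 1250 — geometric with ratio 5.
Stream B: 7, 15, 22, 37, 59 — a Fibonacci-like recurrence a_n = a_{n-1} + a_{n-2}.
Position 11 falls in stream A as its term 6, giving 6250.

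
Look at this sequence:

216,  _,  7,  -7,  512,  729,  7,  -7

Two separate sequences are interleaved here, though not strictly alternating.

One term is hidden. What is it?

343

Positions follow the repeating pattern AABB; grouping by letter gives 2 tracks.
Track A: 216, ?, 512, 729 (the cubes 6³, 7³, 8³, …).
Track B: 7, -7, 7, -7 (oscillating between 7 and -7).
Filling track A at index 2 by its rule yields 343.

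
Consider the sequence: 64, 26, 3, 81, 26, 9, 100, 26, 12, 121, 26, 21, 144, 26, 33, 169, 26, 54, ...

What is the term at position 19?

Split by position mod 3 into 3 tracks.
Stream A: 64, 81, 100, 121, 144, 169 (the squares 8², 9², 10², …).
Stream B: 26, 26, 26, 26, 26, 26 (the constant sequence 26).
Stream C: 3, 9, 12, 21, 33, 54 (Fibonacci-style (each term is the sum of the two before it)).
Position 19 falls in stream A as its term 7, giving 196.

196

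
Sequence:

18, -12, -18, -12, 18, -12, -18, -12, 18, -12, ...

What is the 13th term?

Positions 1, 3, 5, … form one subsequence and positions 2, 4, 6, … form another.
Track A: 18, -18, 18, -18, 18. The oscillation 18·(−1)^(n+1).
Track B: -12, -12, -12, -12, -12. The constant sequence -12.
Position 13 falls in track A as its term 7, giving 18.

18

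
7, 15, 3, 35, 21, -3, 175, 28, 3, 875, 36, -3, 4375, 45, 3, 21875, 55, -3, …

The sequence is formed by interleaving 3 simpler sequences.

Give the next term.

109375

Split by position mod 3 into 3 tracks.
Track A is 7, 35, 175, 875, 4375, 21875, which is geometric with ratio 5.
Track B is 15, 21, 28, 36, 45, 55, which is the triangular numbers T_5, T_6, ….
Track C is 3, -3, 3, -3, 3, -3, which is the oscillation 3·(−1)^(n+1).
Position 19 falls in track A as its term 7, giving 109375.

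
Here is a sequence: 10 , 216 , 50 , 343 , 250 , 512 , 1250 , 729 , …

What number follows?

Positions 1, 3, 5, … form one subsequence and positions 2, 4, 6, … form another.
Subsequence A: 10, 50, 250, 1250. Geometric with ratio 5.
Subsequence B: 216, 343, 512, 729. The cubes 6³, 7³, 8³, ….
Position 9 → subsequence A, term 5 = 6250.

6250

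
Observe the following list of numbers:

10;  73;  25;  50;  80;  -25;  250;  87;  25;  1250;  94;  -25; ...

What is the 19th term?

156250

Taking every 3rd term gives 3 separate tracks.
Track A: 10, 50, 250, 1250 — multiplying by 5 each time.
Track B: 73, 80, 87, 94 — adding 7 each time.
Track C: 25, -25, 25, -25 — alternating ±25.
Position 19 falls in track A as its term 7, giving 156250.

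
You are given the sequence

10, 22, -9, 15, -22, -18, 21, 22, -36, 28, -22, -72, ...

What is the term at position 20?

The terms cycle through 3 interleaved subsequences.
Stream A: 10, 15, 21, 28 (the triangular numbers T_4, T_5, …).
Stream B: 22, -22, 22, -22 (alternating ±22).
Stream C: -9, -18, -36, -72 (multiplying by 2 each time).
Position 20 → stream B, term 7 = 22.

22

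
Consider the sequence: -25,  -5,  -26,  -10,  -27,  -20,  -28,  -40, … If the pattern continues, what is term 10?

-80

Odd-indexed and even-indexed terms follow separate rules.
Subsequence A is -25, -26, -27, -28, which is arithmetic, step −1.
Subsequence B is -5, -10, -20, -40, which is geometric, ×2 each step.
Position 10 falls in subsequence B as its term 5, giving -80.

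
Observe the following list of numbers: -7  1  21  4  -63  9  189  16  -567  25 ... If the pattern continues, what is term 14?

Positions 1, 3, 5, … form one subsequence and positions 2, 4, 6, … form another.
Track A = -7, 21, -63, 189, -567: a geometric progression (common ratio -3).
Track B = 1, 4, 9, 16, 25: the squares 1², 2², 3², ….
The 14th slot belongs to track B; its 7th term is 49.

49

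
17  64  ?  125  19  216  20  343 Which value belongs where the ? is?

18

Odd-indexed and even-indexed terms follow separate rules.
Stream A: 17, ?, 19, 20 (adding 1 each time).
Stream B: 64, 125, 216, 343 (perfect cubes starting at 4³).
So the missing entry in stream A is 18.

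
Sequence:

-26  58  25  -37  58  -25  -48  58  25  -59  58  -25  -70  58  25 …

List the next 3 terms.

Split by position mod 3 into 3 tracks.
Subsequence A is -26, -37, -48, -59, -70, which is linear: a_n = -15 − 11·n.
Subsequence B is 58, 58, 58, 58, 58, which is always 58.
Subsequence C is 25, -25, 25, -25, 25, which is the oscillation 25·(−1)^(n+1).
Position 16 falls in subsequence A as its term 6, giving -81.
The 17th slot belongs to subsequence B; its 6th term is 58.
Position 18 → subsequence C, term 6 = -25.

-81, 58, -25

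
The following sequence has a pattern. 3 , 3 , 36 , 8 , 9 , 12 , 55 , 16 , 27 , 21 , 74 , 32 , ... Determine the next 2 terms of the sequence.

The terms cycle through 4 interleaved subsequences.
Track A is 3, 9, 27, which is a geometric progression (common ratio 3).
Track B is 3, 12, 21, which is arithmetic, step +9.
Track C is 36, 55, 74, which is adding 19 each time.
Track D is 8, 16, 32, which is powers of 2.
The 13th slot belongs to track A; its 4th term is 81.
Position 14 falls in track B as its term 4, giving 30.

81, 30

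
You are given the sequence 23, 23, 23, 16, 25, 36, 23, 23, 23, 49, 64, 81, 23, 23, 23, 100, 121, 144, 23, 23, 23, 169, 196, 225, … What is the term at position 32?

23

The slot pattern repeats as AAABBB (period 6), so there are 2 interleaved tracks.
Track A: 23, 23, 23, 23, 23, 23, 23, 23, 23, 23, 23, 23. The constant sequence 23.
Track B: 16, 25, 36, 49, 64, 81, 100, 121, 144, 169, 196, 225. The squares 4², 5², 6², ….
Position 32 falls in track A as its term 17, giving 23.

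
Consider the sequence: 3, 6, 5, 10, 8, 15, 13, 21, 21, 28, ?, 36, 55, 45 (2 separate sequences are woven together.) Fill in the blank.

34

The terms cycle through 2 interleaved subsequences.
Subsequence A: 3, 5, 8, 13, 21, ?, 55 — a Fibonacci-like recurrence a_n = a_{n-1} + a_{n-2}.
Subsequence B: 6, 10, 15, 21, 28, 36, 45 — triangular numbers n(n+1)/2 for n = 3, 4, ….
So the missing entry in subsequence A is 34.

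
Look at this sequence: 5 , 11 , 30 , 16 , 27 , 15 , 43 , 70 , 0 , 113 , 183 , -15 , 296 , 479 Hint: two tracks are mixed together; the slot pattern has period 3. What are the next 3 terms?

The slot pattern repeats as AAB (period 3), so there are 2 interleaved tracks.
Subsequence A: 5, 11, 16, 27, 43, 70, 113, 183, 296, 479 — each term equals the sum of the previous two.
Subsequence B: 30, 15, 0, -15 — subtracting 15 each time.
Position 15 → subsequence B, term 5 = -30.
Position 16 → subsequence A, term 11 = 775.
The 17th slot belongs to subsequence A; its 12th term is 1254.

-30, 775, 1254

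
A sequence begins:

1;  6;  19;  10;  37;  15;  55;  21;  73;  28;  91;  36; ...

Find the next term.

Taking every 2nd term gives 2 separate tracks.
Track A = 1, 19, 37, 55, 73, 91: adding 18 each time.
Track B = 6, 10, 15, 21, 28, 36: triangular numbers n(n+1)/2 for n = 3, 4, ….
Position 13 falls in track A as its term 7, giving 109.

109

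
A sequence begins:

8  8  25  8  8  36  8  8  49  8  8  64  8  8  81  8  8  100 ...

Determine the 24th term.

Positions follow the repeating pattern AAB; grouping by letter gives 2 tracks.
Track A: 8, 8, 8, 8, 8, 8, 8, 8, 8, 8, 8, 8 — the constant sequence 8.
Track B: 25, 36, 49, 64, 81, 100 — perfect squares starting at 5².
The 24th slot belongs to track B; its 8th term is 144.

144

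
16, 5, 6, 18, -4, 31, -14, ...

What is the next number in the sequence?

Taking every 2nd term gives 2 separate tracks.
Stream A is 16, 6, -4, -14, which is arithmetic with common difference −10.
Stream B is 5, 18, 31, which is arithmetic, step +13.
Term 8 comes from stream B (its 4th entry): 44.

44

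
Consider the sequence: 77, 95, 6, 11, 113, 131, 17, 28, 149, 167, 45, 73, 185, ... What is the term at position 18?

239

Reading positions in blocks of 4 reveals the pattern AABB — 2 tracks woven together.
Track A = 77, 95, 113, 131, 149, 167, 185: linear: a_n = 59 + 18·n.
Track B = 6, 11, 17, 28, 45, 73: a Fibonacci-like recurrence a_n = a_{n-1} + a_{n-2}.
Position 18 falls in track A as its term 10, giving 239.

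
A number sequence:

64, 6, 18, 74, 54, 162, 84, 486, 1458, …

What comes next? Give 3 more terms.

94, 4374, 13122

The slot pattern repeats as ABB (period 3), so there are 2 interleaved tracks.
Track A: 64, 74, 84 (adding 10 each time).
Track B: 6, 18, 54, 162, 486, 1458 (multiplying by 3 each time).
Position 10 → track A, term 4 = 94.
Position 11 falls in track B as its term 7, giving 4374.
Term 12 comes from track B (its 8th entry): 13122.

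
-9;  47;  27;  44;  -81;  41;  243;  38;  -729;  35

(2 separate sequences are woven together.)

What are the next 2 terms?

Odd-indexed and even-indexed terms follow separate rules.
Stream A: -9, 27, -81, 243, -729 — geometric, ×-3 each step.
Stream B: 47, 44, 41, 38, 35 — arithmetic with common difference −3.
Term 11 comes from stream A (its 6th entry): 2187.
Position 12 falls in stream B as its term 6, giving 32.

2187, 32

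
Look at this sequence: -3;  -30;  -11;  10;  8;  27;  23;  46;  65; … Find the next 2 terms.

36, 84

The slot pattern repeats as ABB (period 3), so there are 2 interleaved tracks.
Stream A: -3, 10, 23. Arithmetic, step +13.
Stream B: -30, -11, 8, 27, 46, 65. Linear: a_n = -49 + 19·n.
Position 10 → stream A, term 4 = 36.
Term 11 comes from stream B (its 7th entry): 84.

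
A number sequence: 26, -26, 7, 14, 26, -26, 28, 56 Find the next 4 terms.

26, -26, 112, 224

The slot pattern repeats as AABB (period 4), so there are 2 interleaved tracks.
Subsequence A = 26, -26, 26, -26: oscillating between 26 and -26.
Subsequence B = 7, 14, 28, 56: geometric, ×2 each step.
Term 9 comes from subsequence A (its 5th entry): 26.
Position 10 → subsequence A, term 6 = -26.
The 11th slot belongs to subsequence B; its 5th term is 112.
Term 12 comes from subsequence B (its 6th entry): 224.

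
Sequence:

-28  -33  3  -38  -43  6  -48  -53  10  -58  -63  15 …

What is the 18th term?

Positions follow the repeating pattern AAB; grouping by letter gives 2 tracks.
Track A is -28, -33, -38, -43, -48, -53, -58, -63, which is linear: a_n = -23 − 5·n.
Track B is 3, 6, 10, 15, which is the triangular numbers T_2, T_3, ….
Term 18 comes from track B (its 6th entry): 28.

28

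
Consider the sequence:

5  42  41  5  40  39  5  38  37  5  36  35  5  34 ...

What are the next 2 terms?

33, 5

Reading positions in blocks of 3 reveals the pattern ABB — 2 tracks woven together.
Track A is 5, 5, 5, 5, 5, which is the constant sequence 5.
Track B is 42, 41, 40, 39, 38, 37, 36, 35, 34, which is subtracting 1 each time.
Position 15 → track B, term 10 = 33.
Position 16 falls in track A as its term 6, giving 5.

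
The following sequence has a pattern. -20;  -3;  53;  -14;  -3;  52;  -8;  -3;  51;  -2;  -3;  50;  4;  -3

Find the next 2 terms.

49, 10

Split by position mod 3: positions 1, 4, 7, … form one track, and each other residue class forms its own.
Stream A = -20, -14, -8, -2, 4: linear: a_n = -26 + 6·n.
Stream B = -3, -3, -3, -3, -3: constant -3.
Stream C = 53, 52, 51, 50: arithmetic with common difference −1.
Position 15 falls in stream C as its term 5, giving 49.
Position 16 → stream A, term 6 = 10.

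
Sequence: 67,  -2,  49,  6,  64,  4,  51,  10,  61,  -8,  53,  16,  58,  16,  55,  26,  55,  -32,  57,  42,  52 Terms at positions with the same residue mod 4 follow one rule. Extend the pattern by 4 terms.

64, 59, 68, 49

The terms cycle through 4 interleaved subsequences.
Track A: 67, 64, 61, 58, 55, 52 — arithmetic with common difference −3.
Track B: -2, 4, -8, 16, -32 — multiplying by -2 each time.
Track C: 49, 51, 53, 55, 57 — linear: a_n = 47 + 2·n.
Track D: 6, 10, 16, 26, 42 — Fibonacci-style (each term is the sum of the two before it).
Term 22 comes from track B (its 6th entry): 64.
Position 23 → track C, term 6 = 59.
Position 24 → track D, term 6 = 68.
Position 25 falls in track A as its term 7, giving 49.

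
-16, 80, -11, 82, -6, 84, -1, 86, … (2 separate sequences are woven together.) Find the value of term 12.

Taking every 2nd term gives 2 separate tracks.
Track A is -16, -11, -6, -1, which is linear: a_n = -21 + 5·n.
Track B is 80, 82, 84, 86, which is arithmetic with common difference +2.
Term 12 comes from track B (its 6th entry): 90.

90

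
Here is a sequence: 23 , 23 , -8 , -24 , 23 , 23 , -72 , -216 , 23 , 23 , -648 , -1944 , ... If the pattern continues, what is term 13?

Positions follow the repeating pattern AABB; grouping by letter gives 2 tracks.
Track A: 23, 23, 23, 23, 23, 23 (the constant sequence 23).
Track B: -8, -24, -72, -216, -648, -1944 (geometric with ratio 3).
Term 13 comes from track A (its 7th entry): 23.

23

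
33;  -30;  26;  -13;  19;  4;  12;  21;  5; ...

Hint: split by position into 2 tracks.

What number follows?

The terms cycle through 2 interleaved subsequences.
Stream A: 33, 26, 19, 12, 5 — subtracting 7 each time.
Stream B: -30, -13, 4, 21 — arithmetic with common difference +17.
Position 10 → stream B, term 5 = 38.

38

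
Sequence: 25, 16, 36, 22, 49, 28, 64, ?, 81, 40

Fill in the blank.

34

Taking every 2nd term gives 2 separate tracks.
Track A: 25, 36, 49, 64, 81 — the squares 5², 6², 7², ….
Track B: 16, 22, 28, ?, 40 — adding 6 each time.
Track B's pattern makes the blank 34.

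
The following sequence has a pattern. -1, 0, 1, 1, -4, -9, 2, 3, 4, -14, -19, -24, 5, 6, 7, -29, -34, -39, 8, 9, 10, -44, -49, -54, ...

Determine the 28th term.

The slot pattern repeats as AAABBB (period 6), so there are 2 interleaved tracks.
Track A: -1, 0, 1, 2, 3, 4, 5, 6, 7, 8, 9, 10. Linear: a_n = -2 + n.
Track B: 1, -4, -9, -14, -19, -24, -29, -34, -39, -44, -49, -54. Arithmetic with common difference −5.
Position 28 → track B, term 13 = -59.

-59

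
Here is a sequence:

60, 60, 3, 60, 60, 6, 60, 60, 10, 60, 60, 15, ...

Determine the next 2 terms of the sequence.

Positions follow the repeating pattern AAB; grouping by letter gives 2 tracks.
Stream A = 60, 60, 60, 60, 60, 60, 60, 60: the constant sequence 60.
Stream B = 3, 6, 10, 15: triangular numbers n(n+1)/2 for n = 2, 3, ….
Term 13 comes from stream A (its 9th entry): 60.
Position 14 falls in stream A as its term 10, giving 60.

60, 60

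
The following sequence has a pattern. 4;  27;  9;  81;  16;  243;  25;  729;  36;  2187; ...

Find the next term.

Positions 1, 3, 5, … form one subsequence and positions 2, 4, 6, … form another.
Stream A: 4, 9, 16, 25, 36. The squares 2², 3², 4², ….
Stream B: 27, 81, 243, 729, 2187. Powers 3^3, 3^4, 3^5, ….
The 11th slot belongs to stream A; its 6th term is 49.

49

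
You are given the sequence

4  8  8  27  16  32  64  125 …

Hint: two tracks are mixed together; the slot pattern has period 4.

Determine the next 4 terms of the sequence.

Reading positions in blocks of 4 reveals the pattern AABB — 2 tracks woven together.
Track A = 4, 8, 16, 32: successive powers of 2.
Track B = 8, 27, 64, 125: consecutive cubes n³ from n = 2.
The 9th slot belongs to track A; its 5th term is 64.
Position 10 → track A, term 6 = 128.
Position 11 falls in track B as its term 5, giving 216.
The 12th slot belongs to track B; its 6th term is 343.

64, 128, 216, 343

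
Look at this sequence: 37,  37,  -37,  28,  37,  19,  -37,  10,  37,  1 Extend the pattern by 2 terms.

-37, -8

Split by position mod 2 into 2 tracks.
Subsequence A is 37, -37, 37, -37, 37, which is alternating ±37.
Subsequence B is 37, 28, 19, 10, 1, which is arithmetic with common difference −9.
Position 11 → subsequence A, term 6 = -37.
Term 12 comes from subsequence B (its 6th entry): -8.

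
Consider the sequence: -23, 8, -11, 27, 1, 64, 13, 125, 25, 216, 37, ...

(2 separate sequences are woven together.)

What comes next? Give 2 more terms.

Odd-indexed and even-indexed terms follow separate rules.
Track A = -23, -11, 1, 13, 25, 37: linear: a_n = -35 + 12·n.
Track B = 8, 27, 64, 125, 216: the cubes 2³, 3³, 4³, ….
Position 12 → track B, term 6 = 343.
The 13th slot belongs to track A; its 7th term is 49.

343, 49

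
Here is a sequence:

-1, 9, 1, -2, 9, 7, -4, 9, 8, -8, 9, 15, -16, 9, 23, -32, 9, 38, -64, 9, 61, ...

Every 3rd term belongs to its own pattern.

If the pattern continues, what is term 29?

Taking every 3rd term gives 3 separate tracks.
Track A: -1, -2, -4, -8, -16, -32, -64 (geometric with ratio 2).
Track B: 9, 9, 9, 9, 9, 9, 9 (constant 9).
Track C: 1, 7, 8, 15, 23, 38, 61 (a Fibonacci-like recurrence a_n = a_{n-1} + a_{n-2}).
Position 29 → track B, term 10 = 9.

9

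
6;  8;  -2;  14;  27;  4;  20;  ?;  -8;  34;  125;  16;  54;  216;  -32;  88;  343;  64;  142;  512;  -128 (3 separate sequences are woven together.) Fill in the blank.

Split by position mod 3 into 3 tracks.
Track A: 6, 14, 20, 34, 54, 88, 142 — Fibonacci-style (each term is the sum of the two before it).
Track B: 8, 27, ?, 125, 216, 343, 512 — perfect cubes starting at 2³.
Track C: -2, 4, -8, 16, -32, 64, -128 — geometric, ×-2 each step.
Filling track B at index 3 by its rule yields 64.

64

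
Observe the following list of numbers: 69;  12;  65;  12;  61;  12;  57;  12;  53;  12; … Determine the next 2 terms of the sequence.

The terms cycle through 2 interleaved subsequences.
Track A: 69, 65, 61, 57, 53 — subtracting 4 each time.
Track B: 12, 12, 12, 12, 12 — always 12.
Term 11 comes from track A (its 6th entry): 49.
Term 12 comes from track B (its 6th entry): 12.

49, 12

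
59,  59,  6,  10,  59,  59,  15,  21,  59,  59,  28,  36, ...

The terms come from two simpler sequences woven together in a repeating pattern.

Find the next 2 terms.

Positions follow the repeating pattern AABB; grouping by letter gives 2 tracks.
Track A: 59, 59, 59, 59, 59, 59 (always 59).
Track B: 6, 10, 15, 21, 28, 36 (triangular numbers starting at T_3).
Term 13 comes from track A (its 7th entry): 59.
Position 14 falls in track A as its term 8, giving 59.

59, 59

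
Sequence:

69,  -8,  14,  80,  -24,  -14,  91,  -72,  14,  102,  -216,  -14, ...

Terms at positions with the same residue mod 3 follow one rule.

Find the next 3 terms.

113, -648, 14

Split by position mod 3: positions 1, 4, 7, … form one track, and each other residue class forms its own.
Track A: 69, 80, 91, 102 (adding 11 each time).
Track B: -8, -24, -72, -216 (a geometric progression (common ratio 3)).
Track C: 14, -14, 14, -14 (alternating ±14).
The 13th slot belongs to track A; its 5th term is 113.
Position 14 falls in track B as its term 5, giving -648.
Position 15 → track C, term 5 = 14.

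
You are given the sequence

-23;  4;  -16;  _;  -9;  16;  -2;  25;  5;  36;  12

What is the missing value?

The terms cycle through 2 interleaved subsequences.
Track A is -23, -16, -9, -2, 5, 12, which is arithmetic with common difference +7.
Track B is 4, ?, 16, 25, 36, which is consecutive squares n² from n = 2.
The gap is track B's term 2; the rule gives 9.

9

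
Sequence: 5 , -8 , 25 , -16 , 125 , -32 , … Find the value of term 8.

Split by position mod 2 into 2 tracks.
Track A is 5, 25, 125, which is successive powers of 5.
Track B is -8, -16, -32, which is geometric with ratio 2.
Position 8 falls in track B as its term 4, giving -64.

-64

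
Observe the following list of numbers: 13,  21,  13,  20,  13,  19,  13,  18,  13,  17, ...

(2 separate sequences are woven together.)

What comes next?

The terms cycle through 2 interleaved subsequences.
Stream A: 13, 13, 13, 13, 13 — the constant sequence 13.
Stream B: 21, 20, 19, 18, 17 — arithmetic, step −1.
The 11th slot belongs to stream A; its 6th term is 13.

13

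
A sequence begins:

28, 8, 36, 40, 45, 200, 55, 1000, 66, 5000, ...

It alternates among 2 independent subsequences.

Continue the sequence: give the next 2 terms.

The terms cycle through 2 interleaved subsequences.
Track A is 28, 36, 45, 55, 66, which is triangular numbers starting at T_7.
Track B is 8, 40, 200, 1000, 5000, which is a geometric progression (common ratio 5).
Position 11 falls in track A as its term 6, giving 78.
Term 12 comes from track B (its 6th entry): 25000.

78, 25000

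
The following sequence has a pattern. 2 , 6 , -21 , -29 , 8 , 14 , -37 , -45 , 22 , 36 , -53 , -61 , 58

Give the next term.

94

Positions follow the repeating pattern AABB; grouping by letter gives 2 tracks.
Track A: 2, 6, 8, 14, 22, 36, 58 (Fibonacci-style (each term is the sum of the two before it)).
Track B: -21, -29, -37, -45, -53, -61 (arithmetic with common difference −8).
Term 14 comes from track A (its 8th entry): 94.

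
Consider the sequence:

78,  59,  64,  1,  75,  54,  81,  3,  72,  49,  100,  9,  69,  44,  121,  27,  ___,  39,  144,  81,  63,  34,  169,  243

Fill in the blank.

66

Read the sequence 4 terms at a time; column i is its own pattern.
Stream A: 78, 75, 72, 69, ?, 63 (arithmetic with common difference −3).
Stream B: 59, 54, 49, 44, 39, 34 (arithmetic, step −5).
Stream C: 64, 81, 100, 121, 144, 169 (consecutive squares n² from n = 8).
Stream D: 1, 3, 9, 27, 81, 243 (powers 3^0, 3^1, 3^2, …).
Stream A's pattern makes the blank 66.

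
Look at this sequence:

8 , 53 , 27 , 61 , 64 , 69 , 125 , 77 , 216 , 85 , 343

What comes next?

Split by position mod 2 into 2 tracks.
Subsequence A is 8, 27, 64, 125, 216, 343, which is consecutive cubes n³ from n = 2.
Subsequence B is 53, 61, 69, 77, 85, which is linear: a_n = 45 + 8·n.
Term 12 comes from subsequence B (its 6th entry): 93.

93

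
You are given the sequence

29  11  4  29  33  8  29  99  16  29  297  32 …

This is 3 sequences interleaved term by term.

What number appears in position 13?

The terms cycle through 3 interleaved subsequences.
Subsequence A = 29, 29, 29, 29: the constant sequence 29.
Subsequence B = 11, 33, 99, 297: a geometric progression (common ratio 3).
Subsequence C = 4, 8, 16, 32: powers 2^2, 2^3, 2^4, ….
Term 13 comes from subsequence A (its 5th entry): 29.

29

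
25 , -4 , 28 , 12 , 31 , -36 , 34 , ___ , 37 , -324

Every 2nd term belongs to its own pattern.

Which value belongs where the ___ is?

Split by position mod 2 into 2 tracks.
Stream A: 25, 28, 31, 34, 37 (arithmetic with common difference +3).
Stream B: -4, 12, -36, ?, -324 (multiplying by -3 each time).
Filling stream B at index 4 by its rule yields 108.

108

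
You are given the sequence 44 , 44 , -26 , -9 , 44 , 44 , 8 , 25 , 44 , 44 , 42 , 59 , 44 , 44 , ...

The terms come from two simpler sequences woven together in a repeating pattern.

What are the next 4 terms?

76, 93, 44, 44

The slot pattern repeats as AABB (period 4), so there are 2 interleaved tracks.
Subsequence A: 44, 44, 44, 44, 44, 44, 44, 44 — the constant sequence 44.
Subsequence B: -26, -9, 8, 25, 42, 59 — arithmetic, step +17.
Term 15 comes from subsequence B (its 7th entry): 76.
Term 16 comes from subsequence B (its 8th entry): 93.
Position 17 falls in subsequence A as its term 9, giving 44.
Term 18 comes from subsequence A (its 10th entry): 44.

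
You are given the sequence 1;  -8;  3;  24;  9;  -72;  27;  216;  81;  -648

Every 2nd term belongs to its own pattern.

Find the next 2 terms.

The terms cycle through 2 interleaved subsequences.
Stream A is 1, 3, 9, 27, 81, which is powers of 3.
Stream B is -8, 24, -72, 216, -648, which is multiplying by -3 each time.
Term 11 comes from stream A (its 6th entry): 243.
Position 12 falls in stream B as its term 6, giving 1944.

243, 1944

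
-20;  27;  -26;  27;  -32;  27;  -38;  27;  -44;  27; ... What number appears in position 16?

27

Split by position mod 2 into 2 tracks.
Subsequence A is -20, -26, -32, -38, -44, which is linear: a_n = -14 − 6·n.
Subsequence B is 27, 27, 27, 27, 27, which is constant 27.
The 16th slot belongs to subsequence B; its 8th term is 27.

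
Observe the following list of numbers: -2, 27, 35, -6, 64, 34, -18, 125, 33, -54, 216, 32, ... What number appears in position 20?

729

Split by position mod 3: positions 1, 4, 7, … form one track, and each other residue class forms its own.
Stream A: -2, -6, -18, -54 — geometric, ×3 each step.
Stream B: 27, 64, 125, 216 — consecutive cubes n³ from n = 3.
Stream C: 35, 34, 33, 32 — arithmetic with common difference −1.
Position 20 falls in stream B as its term 7, giving 729.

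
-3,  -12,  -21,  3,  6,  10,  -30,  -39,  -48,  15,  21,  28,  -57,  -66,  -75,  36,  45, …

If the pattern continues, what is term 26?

-120

The slot pattern repeats as AAABBB (period 6), so there are 2 interleaved tracks.
Track A is -3, -12, -21, -30, -39, -48, -57, -66, -75, which is linear: a_n = 6 − 9·n.
Track B is 3, 6, 10, 15, 21, 28, 36, 45, which is the triangular numbers T_2, T_3, ….
The 26th slot belongs to track A; its 14th term is -120.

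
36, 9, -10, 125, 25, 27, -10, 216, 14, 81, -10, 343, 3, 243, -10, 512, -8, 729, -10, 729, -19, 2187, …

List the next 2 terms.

Split by position mod 4 into 4 tracks.
Track A: 36, 25, 14, 3, -8, -19. Arithmetic with common difference −11.
Track B: 9, 27, 81, 243, 729, 2187. Powers 3^2, 3^3, 3^4, ….
Track C: -10, -10, -10, -10, -10. Constant -10.
Track D: 125, 216, 343, 512, 729. Consecutive cubes n³ from n = 5.
The 23rd slot belongs to track C; its 6th term is -10.
Term 24 comes from track D (its 6th entry): 1000.

-10, 1000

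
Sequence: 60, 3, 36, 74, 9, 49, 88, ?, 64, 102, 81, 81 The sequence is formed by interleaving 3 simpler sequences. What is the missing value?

27

Split by position mod 3 into 3 tracks.
Stream A: 60, 74, 88, 102 — adding 14 each time.
Stream B: 3, 9, ?, 81 — powers of 3.
Stream C: 36, 49, 64, 81 — the squares 6², 7², 8², ….
Filling stream B at index 3 by its rule yields 27.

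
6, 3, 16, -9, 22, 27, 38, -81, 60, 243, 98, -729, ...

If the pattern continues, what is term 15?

The terms cycle through 2 interleaved subsequences.
Stream A: 6, 16, 22, 38, 60, 98 — Fibonacci-style (each term is the sum of the two before it).
Stream B: 3, -9, 27, -81, 243, -729 — geometric with ratio -3.
Position 15 falls in stream A as its term 8, giving 256.

256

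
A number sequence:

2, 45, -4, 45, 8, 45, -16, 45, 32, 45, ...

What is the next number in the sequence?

Split by position mod 2 into 2 tracks.
Track A: 2, -4, 8, -16, 32 (geometric, ×-2 each step).
Track B: 45, 45, 45, 45, 45 (constant 45).
Position 11 falls in track A as its term 6, giving -64.

-64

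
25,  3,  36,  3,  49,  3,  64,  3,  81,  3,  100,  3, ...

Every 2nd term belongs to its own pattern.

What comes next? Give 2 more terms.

Taking every 2nd term gives 2 separate tracks.
Stream A = 25, 36, 49, 64, 81, 100: perfect squares starting at 5².
Stream B = 3, 3, 3, 3, 3, 3: always 3.
The 13th slot belongs to stream A; its 7th term is 121.
Term 14 comes from stream B (its 7th entry): 3.

121, 3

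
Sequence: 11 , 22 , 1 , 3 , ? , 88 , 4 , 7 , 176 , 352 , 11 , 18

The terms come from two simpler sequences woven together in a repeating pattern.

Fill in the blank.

Reading positions in blocks of 4 reveals the pattern AABB — 2 tracks woven together.
Track A: 11, 22, ?, 88, 176, 352. A geometric progression (common ratio 2).
Track B: 1, 3, 4, 7, 11, 18. Each term equals the sum of the previous two.
The gap is track A's term 3; the rule gives 44.

44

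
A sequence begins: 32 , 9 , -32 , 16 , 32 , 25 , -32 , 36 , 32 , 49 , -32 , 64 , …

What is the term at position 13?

32

Positions 1, 3, 5, … form one subsequence and positions 2, 4, 6, … form another.
Subsequence A: 32, -32, 32, -32, 32, -32 (alternating ±32).
Subsequence B: 9, 16, 25, 36, 49, 64 (the squares 3², 4², 5², …).
Position 13 → subsequence A, term 7 = 32.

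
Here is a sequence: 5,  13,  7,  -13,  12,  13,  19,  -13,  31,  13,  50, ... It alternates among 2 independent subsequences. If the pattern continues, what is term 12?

Odd-indexed and even-indexed terms follow separate rules.
Stream A: 5, 7, 12, 19, 31, 50. A Fibonacci-like recurrence a_n = a_{n-1} + a_{n-2}.
Stream B: 13, -13, 13, -13, 13. The oscillation 13·(−1)^(n+1).
Position 12 → stream B, term 6 = -13.

-13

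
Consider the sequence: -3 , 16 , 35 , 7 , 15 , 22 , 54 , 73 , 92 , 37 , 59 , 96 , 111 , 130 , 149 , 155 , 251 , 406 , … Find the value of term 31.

Reading positions in blocks of 6 reveals the pattern AAABBB — 2 tracks woven together.
Subsequence A: -3, 16, 35, 54, 73, 92, 111, 130, 149 (adding 19 each time).
Subsequence B: 7, 15, 22, 37, 59, 96, 155, 251, 406 (a Fibonacci-like recurrence a_n = a_{n-1} + a_{n-2}).
The 31st slot belongs to subsequence A; its 16th term is 282.

282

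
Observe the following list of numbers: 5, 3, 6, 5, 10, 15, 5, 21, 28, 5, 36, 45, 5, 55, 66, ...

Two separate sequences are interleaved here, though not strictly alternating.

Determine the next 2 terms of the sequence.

The slot pattern repeats as ABB (period 3), so there are 2 interleaved tracks.
Track A is 5, 5, 5, 5, 5, which is constant 5.
Track B is 3, 6, 10, 15, 21, 28, 36, 45, 55, 66, which is triangular numbers n(n+1)/2 for n = 2, 3, ….
Term 16 comes from track A (its 6th entry): 5.
Term 17 comes from track B (its 11th entry): 78.

5, 78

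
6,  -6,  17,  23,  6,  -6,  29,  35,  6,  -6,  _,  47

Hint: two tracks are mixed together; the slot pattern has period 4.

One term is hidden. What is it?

Reading positions in blocks of 4 reveals the pattern AABB — 2 tracks woven together.
Track A: 6, -6, 6, -6, 6, -6 — the oscillation 6·(−1)^(n+1).
Track B: 17, 23, 29, 35, ?, 47 — linear: a_n = 11 + 6·n.
So the missing entry in track B is 41.

41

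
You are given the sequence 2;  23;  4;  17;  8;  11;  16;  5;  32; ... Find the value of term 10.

Split by position mod 2 into 2 tracks.
Track A: 2, 4, 8, 16, 32 (powers 2^1, 2^2, 2^3, …).
Track B: 23, 17, 11, 5 (arithmetic, step −6).
Position 10 falls in track B as its term 5, giving -1.

-1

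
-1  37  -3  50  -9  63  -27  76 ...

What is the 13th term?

Positions 1, 3, 5, … form one subsequence and positions 2, 4, 6, … form another.
Track A = -1, -3, -9, -27: multiplying by 3 each time.
Track B = 37, 50, 63, 76: linear: a_n = 24 + 13·n.
Term 13 comes from track A (its 7th entry): -729.

-729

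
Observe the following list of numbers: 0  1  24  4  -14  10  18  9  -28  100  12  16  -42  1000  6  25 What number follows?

-56

The terms cycle through 4 interleaved subsequences.
Stream A is 0, -14, -28, -42, which is linear: a_n = 14 − 14·n.
Stream B is 1, 10, 100, 1000, which is a geometric progression (common ratio 10).
Stream C is 24, 18, 12, 6, which is arithmetic, step −6.
Stream D is 4, 9, 16, 25, which is perfect squares starting at 2².
Term 17 comes from stream A (its 5th entry): -56.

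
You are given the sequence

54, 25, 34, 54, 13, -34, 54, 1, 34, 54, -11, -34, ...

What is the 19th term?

54

The terms cycle through 3 interleaved subsequences.
Track A: 54, 54, 54, 54. The constant sequence 54.
Track B: 25, 13, 1, -11. Subtracting 12 each time.
Track C: 34, -34, 34, -34. Alternating ±34.
The 19th slot belongs to track A; its 7th term is 54.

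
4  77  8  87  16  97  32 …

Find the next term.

107

The terms cycle through 2 interleaved subsequences.
Subsequence A is 4, 8, 16, 32, which is powers 2^2, 2^3, 2^4, ….
Subsequence B is 77, 87, 97, which is linear: a_n = 67 + 10·n.
The 8th slot belongs to subsequence B; its 4th term is 107.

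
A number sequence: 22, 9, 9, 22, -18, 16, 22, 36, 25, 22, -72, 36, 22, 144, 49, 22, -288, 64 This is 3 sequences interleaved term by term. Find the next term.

Split by position mod 3 into 3 tracks.
Stream A is 22, 22, 22, 22, 22, 22, which is constant 22.
Stream B is 9, -18, 36, -72, 144, -288, which is geometric with ratio -2.
Stream C is 9, 16, 25, 36, 49, 64, which is the squares 3², 4², 5², ….
Position 19 falls in stream A as its term 7, giving 22.

22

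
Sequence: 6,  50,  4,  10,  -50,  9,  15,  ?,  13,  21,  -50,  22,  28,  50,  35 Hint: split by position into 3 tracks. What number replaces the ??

50

Split by position mod 3: positions 1, 4, 7, … form one track, and each other residue class forms its own.
Subsequence A is 6, 10, 15, 21, 28, which is triangular numbers n(n+1)/2 for n = 3, 4, ….
Subsequence B is 50, -50, ?, -50, 50, which is oscillating between 50 and -50.
Subsequence C is 4, 9, 13, 22, 35, which is a Fibonacci-like recurrence a_n = a_{n-1} + a_{n-2}.
The gap is subsequence B's term 3; the rule gives 50.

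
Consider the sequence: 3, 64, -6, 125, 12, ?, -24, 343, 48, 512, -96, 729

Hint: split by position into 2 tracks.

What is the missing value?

Odd-indexed and even-indexed terms follow separate rules.
Stream A is 3, -6, 12, -24, 48, -96, which is a geometric progression (common ratio -2).
Stream B is 64, 125, ?, 343, 512, 729, which is perfect cubes starting at 4³.
The gap is stream B's term 3; the rule gives 216.

216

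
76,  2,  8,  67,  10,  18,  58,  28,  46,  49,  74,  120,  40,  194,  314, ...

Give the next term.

Reading positions in blocks of 3 reveals the pattern ABB — 2 tracks woven together.
Subsequence A: 76, 67, 58, 49, 40 — linear: a_n = 85 − 9·n.
Subsequence B: 2, 8, 10, 18, 28, 46, 74, 120, 194, 314 — a Fibonacci-like recurrence a_n = a_{n-1} + a_{n-2}.
Position 16 → subsequence A, term 6 = 31.

31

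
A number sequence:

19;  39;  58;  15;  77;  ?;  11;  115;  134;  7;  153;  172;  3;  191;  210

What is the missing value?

The slot pattern repeats as ABB (period 3), so there are 2 interleaved tracks.
Track A: 19, 15, 11, 7, 3. Subtracting 4 each time.
Track B: 39, 58, 77, ?, 115, 134, 153, 172, 191, 210. Arithmetic, step +19.
The gap is track B's term 4; the rule gives 96.

96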